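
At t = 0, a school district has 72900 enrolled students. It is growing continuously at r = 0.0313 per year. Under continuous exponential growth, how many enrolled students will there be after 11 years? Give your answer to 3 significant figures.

≈ 103,000 enrolled students

P(11) = 72900 · e^(0.0313·11) = 72900 · e^(0.3443)
= 72900 · 1.411 ≈ 102862.04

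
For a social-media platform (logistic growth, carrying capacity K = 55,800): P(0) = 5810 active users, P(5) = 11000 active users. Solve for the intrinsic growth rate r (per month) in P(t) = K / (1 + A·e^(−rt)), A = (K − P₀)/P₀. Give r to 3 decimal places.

r ≈ 0.150 per month

A = (55800 − 5810)/5810 = 8.60413
11000 = 55800/(1 + 8.60413·e^(−r·5)) → e^(−5r) = (5.07273 − 1)/8.60413 = 0.473346
r = −ln(0.473346)/5 = 0.74793/5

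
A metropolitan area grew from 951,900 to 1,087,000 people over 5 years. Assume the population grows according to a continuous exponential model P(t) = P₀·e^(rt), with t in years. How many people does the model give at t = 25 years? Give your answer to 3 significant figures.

r = ln(1087000/951900) / 5 ≈ 0.026543 per year
P(25) = 951900 · e^(0.026543·25) = 951900 · 1.94174 ≈ 1848342.34

≈ 1,850,000 people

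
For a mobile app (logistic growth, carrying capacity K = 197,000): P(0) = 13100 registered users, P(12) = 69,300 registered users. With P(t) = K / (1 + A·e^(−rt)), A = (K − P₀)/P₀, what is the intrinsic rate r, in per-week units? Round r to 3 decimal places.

A = (197000 − 13100)/13100 = 14.03817
69300 = 197000/(1 + 14.03817·e^(−r·12)) → e^(−12r) = (2.84271 − 1)/14.03817 = 0.131264
r = −ln(0.131264)/12 = 2.03054/12

r ≈ 0.169 per week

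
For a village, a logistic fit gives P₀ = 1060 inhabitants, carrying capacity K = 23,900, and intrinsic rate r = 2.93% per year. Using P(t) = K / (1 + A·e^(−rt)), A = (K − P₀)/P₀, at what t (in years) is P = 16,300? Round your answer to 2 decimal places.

t ≈ 130.83 years

A = (23900 − 1060)/1060 = 21.54717
16300 = 23900/(1 + 21.54717·e^(−0.0293t)) → 1 + 21.54717·e^(−0.0293t) = 1.46626
e^(−0.0293t) = 0.021639 → t = ln(46.21301)/0.0293 = 3.83326/0.0293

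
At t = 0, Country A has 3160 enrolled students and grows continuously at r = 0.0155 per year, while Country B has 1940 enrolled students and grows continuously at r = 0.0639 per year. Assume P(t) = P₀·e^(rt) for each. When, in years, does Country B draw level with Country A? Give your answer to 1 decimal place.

t ≈ 10.1 years

3160·e^(0.0155t) = 1940·e^(0.0639t)
3160/1940 = e^((0.0639 − 0.0155)t) → ln(1.62887) = 0.0484·t
t = 0.48788 / 0.0484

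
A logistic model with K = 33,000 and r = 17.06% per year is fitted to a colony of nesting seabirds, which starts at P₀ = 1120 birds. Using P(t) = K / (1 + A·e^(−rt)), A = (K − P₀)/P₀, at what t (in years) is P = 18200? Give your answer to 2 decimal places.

t ≈ 20.84 years

A = (33000 − 1120)/1120 = 28.46429
18200 = 33000/(1 + 28.46429·e^(−0.1706t)) → 1 + 28.46429·e^(−0.1706t) = 1.81319
e^(−0.1706t) = 0.028569 → t = ln(35.00338)/0.1706 = 3.55544/0.1706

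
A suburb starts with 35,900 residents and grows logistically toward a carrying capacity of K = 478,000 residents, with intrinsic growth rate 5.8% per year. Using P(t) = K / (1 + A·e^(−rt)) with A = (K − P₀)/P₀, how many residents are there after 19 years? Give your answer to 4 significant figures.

≈ 93,890 residents

A = (478000 − 35900)/35900 = 12.31476
P(19) = 478000 / (1 + 12.31476·e^(−0.058·19)) = 478000 / (1 + 12.31476·0.332206)
= 478000 / 5.09104 ≈ 93890.47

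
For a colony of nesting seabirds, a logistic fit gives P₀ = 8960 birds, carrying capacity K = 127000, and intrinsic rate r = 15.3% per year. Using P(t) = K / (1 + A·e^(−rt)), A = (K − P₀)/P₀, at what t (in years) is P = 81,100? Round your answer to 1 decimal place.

t ≈ 20.6 years

A = (127000 − 8960)/8960 = 13.17411
81100 = 127000/(1 + 13.17411·e^(−0.153t)) → 1 + 13.17411·e^(−0.153t) = 1.56597
e^(−0.153t) = 0.042961 → t = ln(23.27713)/0.153 = 3.14747/0.153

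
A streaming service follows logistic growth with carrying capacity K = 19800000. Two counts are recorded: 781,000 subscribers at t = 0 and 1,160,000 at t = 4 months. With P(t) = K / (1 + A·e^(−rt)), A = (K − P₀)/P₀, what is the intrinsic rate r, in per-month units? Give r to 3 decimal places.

r ≈ 0.104 per month

A = (19800000 − 781000)/781000 = 24.35211
1160000 = 19800000/(1 + 24.35211·e^(−r·4)) → e^(−4r) = (17.06897 − 1)/24.35211 = 0.659859
r = −ln(0.659859)/4 = 0.41573/4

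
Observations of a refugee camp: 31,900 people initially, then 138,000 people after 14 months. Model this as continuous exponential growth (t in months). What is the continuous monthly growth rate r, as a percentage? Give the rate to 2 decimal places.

r ≈ 10.46% per month

138000 = 31900 · e^(r·14)
e^(14r) = 138000/31900 = 4.32602
r = ln(4.32602) / 14 = 1.46465 / 14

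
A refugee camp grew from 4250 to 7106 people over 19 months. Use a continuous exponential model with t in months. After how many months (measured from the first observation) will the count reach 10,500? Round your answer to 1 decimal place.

r = ln(7106/4250) / 19 ≈ 0.027054 per month
t = ln(10500/4250) / r = 0.90446 / 0.027054 ≈ 33.432

t ≈ 33.4 months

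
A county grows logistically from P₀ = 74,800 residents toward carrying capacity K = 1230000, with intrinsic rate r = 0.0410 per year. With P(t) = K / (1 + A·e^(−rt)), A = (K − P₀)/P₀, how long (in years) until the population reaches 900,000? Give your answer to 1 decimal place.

t ≈ 91.2 years

A = (1230000 − 74800)/74800 = 15.44385
900000 = 1230000/(1 + 15.44385·e^(−0.041t)) → 1 + 15.44385·e^(−0.041t) = 1.36667
e^(−0.041t) = 0.023742 → t = ln(42.11959)/0.041 = 3.74051/0.041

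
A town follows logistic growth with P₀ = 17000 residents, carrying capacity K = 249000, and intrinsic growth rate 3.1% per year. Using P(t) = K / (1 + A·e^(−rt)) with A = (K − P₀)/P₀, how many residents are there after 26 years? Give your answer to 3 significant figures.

A = (249000 − 17000)/17000 = 13.64706
P(26) = 249000 / (1 + 13.64706·e^(−0.031·26)) = 249000 / (1 + 13.64706·0.446641)
= 249000 / 7.09534 ≈ 35093.47

≈ 35,100 residents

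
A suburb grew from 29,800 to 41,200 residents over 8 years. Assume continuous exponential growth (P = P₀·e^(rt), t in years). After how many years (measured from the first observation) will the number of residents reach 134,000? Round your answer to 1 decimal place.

t ≈ 37.1 years

r = ln(41200/29800) / 8 ≈ 0.040491 per year
t = ln(134000/29800) / r = 1.50333 / 0.040491 ≈ 37.127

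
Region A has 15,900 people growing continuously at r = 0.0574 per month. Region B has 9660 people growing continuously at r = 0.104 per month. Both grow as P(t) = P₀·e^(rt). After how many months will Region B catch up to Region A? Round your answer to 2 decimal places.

t ≈ 10.69 months

15900·e^(0.0574t) = 9660·e^(0.104t)
15900/9660 = e^((0.104 − 0.0574)t) → ln(1.64596) = 0.0466·t
t = 0.49833 / 0.0466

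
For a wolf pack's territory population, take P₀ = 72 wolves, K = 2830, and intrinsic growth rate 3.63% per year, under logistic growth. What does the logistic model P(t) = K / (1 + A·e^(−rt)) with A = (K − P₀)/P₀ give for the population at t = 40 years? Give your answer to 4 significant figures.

≈ 283.9 wolves

A = (2830 − 72)/72 = 38.30556
P(40) = 2830 / (1 + 38.30556·e^(−0.0363·40)) = 2830 / (1 + 38.30556·0.234102)
= 2830 / 9.96739 ≈ 283.93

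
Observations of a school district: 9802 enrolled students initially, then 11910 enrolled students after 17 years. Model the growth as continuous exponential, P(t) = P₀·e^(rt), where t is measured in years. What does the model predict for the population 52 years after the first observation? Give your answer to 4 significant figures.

≈ 17,790 enrolled students

r = ln(11910/9802) / 17 ≈ 0.011458 per year
P(52) = 9802 · e^(0.011458·52) = 9802 · 1.81454 ≈ 17786.16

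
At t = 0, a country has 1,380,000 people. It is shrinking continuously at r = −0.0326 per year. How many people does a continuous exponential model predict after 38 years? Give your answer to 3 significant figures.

≈ 400,000 people

P(38) = 1380000 · e^(-0.0326·38) = 1380000 · e^(-1.2388)
= 1380000 · 0.28973 ≈ 399829.73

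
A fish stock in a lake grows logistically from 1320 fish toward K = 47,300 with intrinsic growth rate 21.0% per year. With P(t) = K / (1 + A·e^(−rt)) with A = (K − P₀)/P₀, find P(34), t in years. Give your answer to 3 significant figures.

≈ 46,000 fish

A = (47300 − 1320)/1320 = 34.83333
P(34) = 47300 / (1 + 34.83333·e^(−0.21·34)) = 47300 / (1 + 34.83333·0.000793)
= 47300 / 1.02761 ≈ 46028.95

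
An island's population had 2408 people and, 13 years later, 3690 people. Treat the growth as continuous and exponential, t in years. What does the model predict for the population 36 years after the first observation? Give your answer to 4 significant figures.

≈ 7,852 people

r = ln(3690/2408) / 13 ≈ 0.032833 per year
P(36) = 2408 · e^(0.032833·36) = 2408 · 3.26086 ≈ 7852.15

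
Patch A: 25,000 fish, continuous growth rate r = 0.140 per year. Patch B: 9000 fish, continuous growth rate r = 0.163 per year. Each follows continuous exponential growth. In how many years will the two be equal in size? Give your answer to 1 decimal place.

t ≈ 44.4 years

25000·e^(0.14t) = 9000·e^(0.163t)
25000/9000 = e^((0.163 − 0.14)t) → ln(2.77778) = 0.023·t
t = 1.02165 / 0.023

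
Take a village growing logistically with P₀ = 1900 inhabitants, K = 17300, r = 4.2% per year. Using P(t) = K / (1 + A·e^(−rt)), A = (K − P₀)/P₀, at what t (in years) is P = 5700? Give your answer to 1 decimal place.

A = (17300 − 1900)/1900 = 8.10526
5700 = 17300/(1 + 8.10526·e^(−0.042t)) → 1 + 8.10526·e^(−0.042t) = 3.03509
e^(−0.042t) = 0.251082 → t = ln(3.98276)/0.042 = 1.38197/0.042

t ≈ 32.9 years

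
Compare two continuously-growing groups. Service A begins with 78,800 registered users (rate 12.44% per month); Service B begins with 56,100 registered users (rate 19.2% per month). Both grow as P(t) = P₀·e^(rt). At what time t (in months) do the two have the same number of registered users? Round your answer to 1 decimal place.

78800·e^(0.1244t) = 56100·e^(0.192t)
78800/56100 = e^((0.192 − 0.1244)t) → ln(1.40463) = 0.0676·t
t = 0.33978 / 0.0676

t ≈ 5.0 months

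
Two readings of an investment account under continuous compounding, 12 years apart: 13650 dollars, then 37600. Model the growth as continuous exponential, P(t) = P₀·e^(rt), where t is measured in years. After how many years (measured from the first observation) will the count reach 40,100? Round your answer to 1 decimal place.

t ≈ 12.8 years

r = ln(37600/13650) / 12 ≈ 0.084439 per year
t = ln(40100/13650) / r = 1.07764 / 0.084439 ≈ 12.762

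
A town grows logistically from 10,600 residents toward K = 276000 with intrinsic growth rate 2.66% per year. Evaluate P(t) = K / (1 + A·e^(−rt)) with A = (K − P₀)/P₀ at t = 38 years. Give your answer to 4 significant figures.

A = (276000 − 10600)/10600 = 25.03774
P(38) = 276000 / (1 + 25.03774·e^(−0.0266·38)) = 276000 / (1 + 25.03774·0.363928)
= 276000 / 10.11193 ≈ 27294.5

≈ 27,290 residents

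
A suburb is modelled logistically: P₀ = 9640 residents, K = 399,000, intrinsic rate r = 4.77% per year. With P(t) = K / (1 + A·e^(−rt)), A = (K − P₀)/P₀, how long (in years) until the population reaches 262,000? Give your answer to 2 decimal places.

t ≈ 91.13 years

A = (399000 − 9640)/9640 = 40.39004
262000 = 399000/(1 + 40.39004·e^(−0.0477t)) → 1 + 40.39004·e^(−0.0477t) = 1.5229
e^(−0.0477t) = 0.012946 → t = ln(77.24227)/0.0477 = 4.34695/0.0477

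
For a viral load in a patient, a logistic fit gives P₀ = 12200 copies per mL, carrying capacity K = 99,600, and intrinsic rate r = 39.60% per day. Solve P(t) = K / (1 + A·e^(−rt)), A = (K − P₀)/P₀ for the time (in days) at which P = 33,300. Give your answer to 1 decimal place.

A = (99600 − 12200)/12200 = 7.16393
33300 = 99600/(1 + 7.16393·e^(−0.396t)) → 1 + 7.16393·e^(−0.396t) = 2.99099
e^(−0.396t) = 0.277919 → t = ln(3.59818)/0.396 = 1.28043/0.396

t ≈ 3.2 days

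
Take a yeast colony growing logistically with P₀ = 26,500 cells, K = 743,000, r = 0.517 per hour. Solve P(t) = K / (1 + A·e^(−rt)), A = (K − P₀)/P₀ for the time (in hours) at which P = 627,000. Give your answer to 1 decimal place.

A = (743000 − 26500)/26500 = 27.03774
627000 = 743000/(1 + 27.03774·e^(−0.517t)) → 1 + 27.03774·e^(−0.517t) = 1.18501
e^(−0.517t) = 0.006843 → t = ln(146.14362)/0.517 = 4.98459/0.517

t ≈ 9.6 hours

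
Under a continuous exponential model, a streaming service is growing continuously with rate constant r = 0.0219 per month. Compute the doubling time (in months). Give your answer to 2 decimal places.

doubling time ≈ 31.65 months

doubling time = ln(2) / |r| = 0.69315 / 0.0219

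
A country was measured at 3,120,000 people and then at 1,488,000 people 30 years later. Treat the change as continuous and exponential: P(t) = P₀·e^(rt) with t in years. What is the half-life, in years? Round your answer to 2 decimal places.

half-life ≈ 28.09 years

r = ln(1488000/3120000) / 30 = ln(0.47692) / 30 ≈ -0.02468 per year
half-life = ln 2 / |r| = 0.69315 / 0.02468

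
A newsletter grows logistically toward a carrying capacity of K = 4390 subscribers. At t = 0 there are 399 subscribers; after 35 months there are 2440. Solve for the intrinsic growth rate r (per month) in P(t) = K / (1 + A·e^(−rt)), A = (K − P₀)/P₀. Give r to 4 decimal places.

A = (4390 − 399)/399 = 10.00251
2440 = 4390/(1 + 10.00251·e^(−r·35)) → e^(−35r) = (1.79918 − 1)/10.00251 = 0.079898
r = −ln(0.079898)/35 = 2.527/35

r ≈ 0.0722 per month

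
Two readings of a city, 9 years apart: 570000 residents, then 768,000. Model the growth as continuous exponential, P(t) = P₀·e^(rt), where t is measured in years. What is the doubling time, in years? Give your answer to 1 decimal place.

doubling time ≈ 20.9 years

r = ln(768000/570000) / 9 = ln(1.34737) / 9 ≈ 0.033128 per year
doubling time = ln 2 / |r| = 0.69315 / 0.033128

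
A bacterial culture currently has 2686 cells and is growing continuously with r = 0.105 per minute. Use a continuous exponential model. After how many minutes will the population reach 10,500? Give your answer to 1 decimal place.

t ≈ 13.0 minutes

10500 = 2686 · e^(0.105·t)
t = ln(10500/2686) / 0.105 = ln(3.90916) / 0.105 = 1.36332 / 0.105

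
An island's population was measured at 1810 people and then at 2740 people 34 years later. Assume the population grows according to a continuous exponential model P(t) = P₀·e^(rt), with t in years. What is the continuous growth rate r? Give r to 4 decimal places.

2740 = 1810 · e^(r·34)
e^(34r) = 2740/1810 = 1.51381
r = ln(1.51381) / 34 = 0.41463 / 34

r ≈ 0.0122 per year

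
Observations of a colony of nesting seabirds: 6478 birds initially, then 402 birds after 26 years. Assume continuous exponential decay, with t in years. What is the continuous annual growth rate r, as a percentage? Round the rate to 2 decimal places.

402 = 6478 · e^(r·26)
e^(26r) = 402/6478 = 0.06206
r = ln(0.06206) / 26 = -2.77972 / 26

r ≈ -10.69% per year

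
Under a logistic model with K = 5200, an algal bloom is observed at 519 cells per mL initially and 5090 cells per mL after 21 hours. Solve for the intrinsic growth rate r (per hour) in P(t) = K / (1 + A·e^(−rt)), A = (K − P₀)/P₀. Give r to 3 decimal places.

r ≈ 0.287 per hour

A = (5200 − 519)/519 = 9.01927
5090 = 5200/(1 + 9.01927·e^(−r·21)) → e^(−21r) = (1.02161 − 1)/9.01927 = 0.002396
r = −ln(0.002396)/21 = 6.03392/21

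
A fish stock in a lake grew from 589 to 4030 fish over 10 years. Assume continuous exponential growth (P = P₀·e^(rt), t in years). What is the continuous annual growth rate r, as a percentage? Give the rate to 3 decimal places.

4030 = 589 · e^(r·10)
e^(10r) = 4030/589 = 6.84211
r = ln(6.84211) / 10 = 1.9231 / 10

r ≈ 19.231% per year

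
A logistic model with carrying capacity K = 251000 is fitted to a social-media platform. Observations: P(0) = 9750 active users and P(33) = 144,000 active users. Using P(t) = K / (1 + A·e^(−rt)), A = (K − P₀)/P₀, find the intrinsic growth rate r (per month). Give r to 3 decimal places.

A = (251000 − 9750)/9750 = 24.74359
144000 = 251000/(1 + 24.74359·e^(−r·33)) → e^(−33r) = (1.74306 − 1)/24.74359 = 0.03003
r = −ln(0.03003)/33 = 3.50555/33

r ≈ 0.106 per month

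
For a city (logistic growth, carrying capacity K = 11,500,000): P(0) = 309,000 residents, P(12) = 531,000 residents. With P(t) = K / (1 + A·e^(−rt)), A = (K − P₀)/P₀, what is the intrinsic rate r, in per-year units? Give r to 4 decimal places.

r ≈ 0.0468 per year

A = (11500000 − 309000)/309000 = 36.21683
531000 = 11500000/(1 + 36.21683·e^(−r·12)) → e^(−12r) = (21.65725 − 1)/36.21683 = 0.570377
r = −ln(0.570377)/12 = 0.56146/12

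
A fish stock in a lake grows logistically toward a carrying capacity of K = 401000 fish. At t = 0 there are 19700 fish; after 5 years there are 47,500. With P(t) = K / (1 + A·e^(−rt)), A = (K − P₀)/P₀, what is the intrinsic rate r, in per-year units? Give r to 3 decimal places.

A = (401000 − 19700)/19700 = 19.35533
47500 = 401000/(1 + 19.35533·e^(−r·5)) → e^(−5r) = (8.44211 − 1)/19.35533 = 0.384499
r = −ln(0.384499)/5 = 0.95581/5

r ≈ 0.191 per year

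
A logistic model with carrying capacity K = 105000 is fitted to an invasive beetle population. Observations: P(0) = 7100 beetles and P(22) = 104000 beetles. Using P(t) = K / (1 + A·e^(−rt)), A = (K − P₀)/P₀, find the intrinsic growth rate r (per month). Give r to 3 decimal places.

r ≈ 0.330 per month

A = (105000 − 7100)/7100 = 13.78873
104000 = 105000/(1 + 13.78873·e^(−r·22)) → e^(−22r) = (1.00962 − 1)/13.78873 = 0.000697
r = −ln(0.000697)/22 = 7.26824/22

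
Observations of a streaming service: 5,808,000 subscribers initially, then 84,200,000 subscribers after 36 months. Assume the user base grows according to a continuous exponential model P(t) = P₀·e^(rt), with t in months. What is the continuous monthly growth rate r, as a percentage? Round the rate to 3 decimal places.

r ≈ 7.428% per month

84200000 = 5808000 · e^(r·36)
e^(36r) = 84200000/5808000 = 14.49725
r = ln(14.49725) / 36 = 2.67396 / 36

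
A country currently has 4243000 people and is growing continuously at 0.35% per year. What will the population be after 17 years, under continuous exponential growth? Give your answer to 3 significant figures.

P(17) = 4243000 · e^(0.0035·17) = 4243000 · e^(0.0595)
= 4243000 · 1.06131 ≈ 4503120.34

≈ 4,500,000 people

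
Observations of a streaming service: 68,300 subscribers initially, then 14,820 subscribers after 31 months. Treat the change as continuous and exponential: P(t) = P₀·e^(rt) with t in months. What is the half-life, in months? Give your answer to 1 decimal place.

half-life ≈ 14.1 months

r = ln(14820/68300) / 31 = ln(0.21698) / 31 ≈ -0.049288 per month
half-life = ln 2 / |r| = 0.69315 / 0.049288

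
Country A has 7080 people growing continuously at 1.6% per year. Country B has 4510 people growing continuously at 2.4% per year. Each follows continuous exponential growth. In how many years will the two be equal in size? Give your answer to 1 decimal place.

7080·e^(0.016t) = 4510·e^(0.024t)
7080/4510 = e^((0.024 − 0.016)t) → ln(1.56984) = 0.008·t
t = 0.45098 / 0.008

t ≈ 56.4 years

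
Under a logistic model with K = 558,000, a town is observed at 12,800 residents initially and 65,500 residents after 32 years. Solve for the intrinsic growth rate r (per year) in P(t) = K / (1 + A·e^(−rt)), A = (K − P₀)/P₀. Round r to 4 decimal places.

r ≈ 0.0542 per year

A = (558000 − 12800)/12800 = 42.59375
65500 = 558000/(1 + 42.59375·e^(−r·32)) → e^(−32r) = (8.51908 − 1)/42.59375 = 0.17653
r = −ln(0.17653)/32 = 1.73426/32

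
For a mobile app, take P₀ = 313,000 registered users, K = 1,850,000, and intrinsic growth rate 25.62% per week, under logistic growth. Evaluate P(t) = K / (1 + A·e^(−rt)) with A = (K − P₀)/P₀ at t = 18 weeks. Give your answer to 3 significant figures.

A = (1850000 − 313000)/313000 = 4.91054
P(18) = 1850000 / (1 + 4.91054·e^(−0.2562·18)) = 1850000 / (1 + 4.91054·0.009936)
= 1850000 / 1.04879 ≈ 1763936.3

≈ 1,760,000 registered users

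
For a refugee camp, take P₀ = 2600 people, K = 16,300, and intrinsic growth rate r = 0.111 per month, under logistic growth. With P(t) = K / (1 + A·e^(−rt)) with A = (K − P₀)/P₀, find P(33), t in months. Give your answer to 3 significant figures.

≈ 14,400 people

A = (16300 − 2600)/2600 = 5.26923
P(33) = 16300 / (1 + 5.26923·e^(−0.111·33)) = 16300 / (1 + 5.26923·0.025655)
= 16300 / 1.13518 ≈ 14358.9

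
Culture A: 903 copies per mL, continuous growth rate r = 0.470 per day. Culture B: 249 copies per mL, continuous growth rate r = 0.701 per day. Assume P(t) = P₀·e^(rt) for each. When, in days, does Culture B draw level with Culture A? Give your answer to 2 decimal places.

t ≈ 5.58 days

903·e^(0.47t) = 249·e^(0.701t)
903/249 = e^((0.701 − 0.47)t) → ln(3.62651) = 0.231·t
t = 1.28827 / 0.231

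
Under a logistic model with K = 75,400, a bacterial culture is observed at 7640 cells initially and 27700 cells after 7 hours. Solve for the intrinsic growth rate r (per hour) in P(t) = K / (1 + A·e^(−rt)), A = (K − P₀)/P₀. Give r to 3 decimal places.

r ≈ 0.234 per hour

A = (75400 − 7640)/7640 = 8.86911
27700 = 75400/(1 + 8.86911·e^(−r·7)) → e^(−7r) = (2.72202 − 1)/8.86911 = 0.194159
r = −ln(0.194159)/7 = 1.63908/7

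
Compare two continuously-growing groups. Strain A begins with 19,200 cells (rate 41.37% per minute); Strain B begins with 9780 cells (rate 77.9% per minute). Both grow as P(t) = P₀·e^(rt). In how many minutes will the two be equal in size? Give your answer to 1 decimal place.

19200·e^(0.4137t) = 9780·e^(0.779t)
19200/9780 = e^((0.779 − 0.4137)t) → ln(1.96319) = 0.3653·t
t = 0.67457 / 0.3653

t ≈ 1.8 minutes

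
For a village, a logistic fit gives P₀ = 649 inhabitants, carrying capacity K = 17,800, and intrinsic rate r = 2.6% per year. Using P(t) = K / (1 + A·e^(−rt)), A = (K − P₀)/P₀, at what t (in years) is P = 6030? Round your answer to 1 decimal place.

A = (17800 − 649)/649 = 26.42681
6030 = 17800/(1 + 26.42681·e^(−0.026t)) → 1 + 26.42681·e^(−0.026t) = 2.95191
e^(−0.026t) = 0.073861 → t = ln(13.53897)/0.026 = 2.60557/0.026

t ≈ 100.2 years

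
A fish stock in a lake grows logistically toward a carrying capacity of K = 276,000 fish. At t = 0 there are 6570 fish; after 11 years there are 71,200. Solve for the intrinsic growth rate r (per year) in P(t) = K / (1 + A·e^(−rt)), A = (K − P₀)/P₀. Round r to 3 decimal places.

A = (276000 − 6570)/6570 = 41.00913
71200 = 276000/(1 + 41.00913·e^(−r·11)) → e^(−11r) = (3.8764 − 1)/41.00913 = 0.070141
r = −ln(0.070141)/11 = 2.65725/11

r ≈ 0.242 per year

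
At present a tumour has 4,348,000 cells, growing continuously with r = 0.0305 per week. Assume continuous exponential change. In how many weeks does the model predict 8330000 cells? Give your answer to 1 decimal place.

t ≈ 21.3 weeks

8330000 = 4348000 · e^(0.0305·t)
t = ln(8330000/4348000) / 0.0305 = ln(1.91582) / 0.0305 = 0.65015 / 0.0305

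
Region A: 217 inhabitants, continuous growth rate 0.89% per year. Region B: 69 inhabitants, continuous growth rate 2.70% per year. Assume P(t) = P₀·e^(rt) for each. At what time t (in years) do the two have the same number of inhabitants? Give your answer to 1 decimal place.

217·e^(0.0089t) = 69·e^(0.027t)
217/69 = e^((0.027 − 0.0089)t) → ln(3.14493) = 0.0181·t
t = 1.14579 / 0.0181

t ≈ 63.3 years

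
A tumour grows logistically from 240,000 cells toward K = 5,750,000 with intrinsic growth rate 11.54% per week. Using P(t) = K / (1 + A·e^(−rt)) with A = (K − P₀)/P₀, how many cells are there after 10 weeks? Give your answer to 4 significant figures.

≈ 697,800 cells

A = (5750000 − 240000)/240000 = 22.95833
P(10) = 5750000 / (1 + 22.95833·e^(−0.1154·10)) = 5750000 / (1 + 22.95833·0.315373)
= 5750000 / 8.24043 ≈ 697778.89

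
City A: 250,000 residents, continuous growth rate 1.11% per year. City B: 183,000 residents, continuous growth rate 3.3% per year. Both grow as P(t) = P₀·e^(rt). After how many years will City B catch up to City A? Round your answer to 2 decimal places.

250000·e^(0.0111t) = 183000·e^(0.033t)
250000/183000 = e^((0.033 − 0.0111)t) → ln(1.36612) = 0.0219·t
t = 0.31197 / 0.0219

t ≈ 14.25 years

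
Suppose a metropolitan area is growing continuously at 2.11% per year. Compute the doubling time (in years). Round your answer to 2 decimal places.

doubling time ≈ 32.85 years

doubling time = ln(2) / |r| = 0.69315 / 0.0211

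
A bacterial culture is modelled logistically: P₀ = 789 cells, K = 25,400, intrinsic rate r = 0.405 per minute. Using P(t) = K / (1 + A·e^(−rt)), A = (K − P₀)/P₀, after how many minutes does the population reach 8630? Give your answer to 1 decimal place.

A = (25400 − 789)/789 = 31.19265
8630 = 25400/(1 + 31.19265·e^(−0.405t)) → 1 + 31.19265·e^(−0.405t) = 2.94322
e^(−0.405t) = 0.062297 → t = ln(16.05203)/0.405 = 2.77584/0.405

t ≈ 6.9 minutes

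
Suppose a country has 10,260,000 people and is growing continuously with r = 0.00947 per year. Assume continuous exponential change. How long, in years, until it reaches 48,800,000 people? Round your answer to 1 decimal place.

t ≈ 164.7 years

48800000 = 10260000 · e^(0.00947·t)
t = ln(48800000/10260000) / 0.00947 = ln(4.75634) / 0.00947 = 1.55948 / 0.00947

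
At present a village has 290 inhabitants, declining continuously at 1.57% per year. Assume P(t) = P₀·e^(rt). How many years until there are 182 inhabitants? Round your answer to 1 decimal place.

t ≈ 29.7 years

182 = 290 · e^(-0.0157·t)
t = ln(182/290) / -0.0157 = ln(0.62759) / -0.0157 = -0.46587 / -0.0157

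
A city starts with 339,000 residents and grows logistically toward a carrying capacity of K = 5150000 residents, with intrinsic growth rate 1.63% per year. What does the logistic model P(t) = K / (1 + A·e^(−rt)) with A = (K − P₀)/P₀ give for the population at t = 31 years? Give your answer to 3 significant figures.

A = (5150000 − 339000)/339000 = 14.19174
P(31) = 5150000 / (1 + 14.19174·e^(−0.0163·31)) = 5150000 / (1 + 14.19174·0.603325)
= 5150000 / 9.56223 ≈ 538577.56

≈ 539,000 residents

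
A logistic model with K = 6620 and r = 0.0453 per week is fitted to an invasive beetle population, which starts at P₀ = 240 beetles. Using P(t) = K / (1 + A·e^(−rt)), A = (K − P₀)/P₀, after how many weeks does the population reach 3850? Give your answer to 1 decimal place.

A = (6620 − 240)/240 = 26.58333
3850 = 6620/(1 + 26.58333·e^(−0.0453t)) → 1 + 26.58333·e^(−0.0453t) = 1.71948
e^(−0.0453t) = 0.027065 → t = ln(36.94795)/0.0453 = 3.60951/0.0453

t ≈ 79.7 weeks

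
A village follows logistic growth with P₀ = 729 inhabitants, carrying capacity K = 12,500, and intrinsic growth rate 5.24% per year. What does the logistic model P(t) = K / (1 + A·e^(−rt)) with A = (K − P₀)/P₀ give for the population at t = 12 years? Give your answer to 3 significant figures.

≈ 1,300 inhabitants

A = (12500 − 729)/729 = 16.14678
P(12) = 12500 / (1 + 16.14678·e^(−0.0524·12)) = 12500 / (1 + 16.14678·0.533231)
= 12500 / 9.60997 ≈ 1300.73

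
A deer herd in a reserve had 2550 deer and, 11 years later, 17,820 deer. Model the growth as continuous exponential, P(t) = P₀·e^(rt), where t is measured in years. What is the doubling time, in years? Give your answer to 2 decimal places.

doubling time ≈ 3.92 years

r = ln(17820/2550) / 11 = ln(6.98824) / 11 ≈ 0.176748 per year
doubling time = ln 2 / |r| = 0.69315 / 0.176748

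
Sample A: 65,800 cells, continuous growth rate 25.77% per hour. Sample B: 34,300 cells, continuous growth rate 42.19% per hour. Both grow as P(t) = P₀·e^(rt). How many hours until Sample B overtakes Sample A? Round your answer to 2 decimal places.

65800·e^(0.2577t) = 34300·e^(0.4219t)
65800/34300 = e^((0.4219 − 0.2577)t) → ln(1.91837) = 0.1642·t
t = 0.65147 / 0.1642

t ≈ 3.97 hours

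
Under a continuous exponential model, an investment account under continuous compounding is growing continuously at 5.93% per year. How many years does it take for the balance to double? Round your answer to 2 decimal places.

doubling time ≈ 11.69 years

doubling time = ln(2) / |r| = 0.69315 / 0.0593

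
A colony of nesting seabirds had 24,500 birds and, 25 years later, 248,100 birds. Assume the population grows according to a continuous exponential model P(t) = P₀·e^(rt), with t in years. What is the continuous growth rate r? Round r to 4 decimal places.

248100 = 24500 · e^(r·25)
e^(25r) = 248100/24500 = 10.12653
r = ln(10.12653) / 25 = 2.31516 / 25

r ≈ 0.0926 per year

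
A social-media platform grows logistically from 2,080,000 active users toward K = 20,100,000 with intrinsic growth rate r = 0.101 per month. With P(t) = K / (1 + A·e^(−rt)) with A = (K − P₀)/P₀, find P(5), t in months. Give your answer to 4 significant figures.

≈ 3,227,000 active users

A = (20100000 − 2080000)/2080000 = 8.66346
P(5) = 20100000 / (1 + 8.66346·e^(−0.101·5)) = 20100000 / (1 + 8.66346·0.603506)
= 20100000 / 6.22845 ≈ 3227128.51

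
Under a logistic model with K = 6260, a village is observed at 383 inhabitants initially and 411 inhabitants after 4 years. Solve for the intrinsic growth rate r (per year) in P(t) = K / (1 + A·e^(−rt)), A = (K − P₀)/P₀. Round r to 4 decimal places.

r ≈ 0.0188 per year

A = (6260 − 383)/383 = 15.34465
411 = 6260/(1 + 15.34465·e^(−r·4)) → e^(−4r) = (15.23114 − 1)/15.34465 = 0.927434
r = −ln(0.927434)/4 = 0.07533/4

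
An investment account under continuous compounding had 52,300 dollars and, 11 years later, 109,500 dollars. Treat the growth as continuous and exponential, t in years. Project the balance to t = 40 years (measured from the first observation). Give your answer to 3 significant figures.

≈ 768,000 dollars

r = ln(109500/52300) / 11 ≈ 0.067175 per year
P(40) = 52300 · e^(0.067175·40) = 52300 · 14.68772 ≈ 768167.59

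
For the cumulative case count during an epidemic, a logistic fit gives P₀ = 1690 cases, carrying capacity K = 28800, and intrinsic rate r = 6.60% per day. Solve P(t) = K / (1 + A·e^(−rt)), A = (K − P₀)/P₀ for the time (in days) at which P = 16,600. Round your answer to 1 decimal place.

A = (28800 − 1690)/1690 = 16.04142
16600 = 28800/(1 + 16.04142·e^(−0.066t)) → 1 + 16.04142·e^(−0.066t) = 1.73494
e^(−0.066t) = 0.045815 → t = ln(21.82685)/0.066 = 3.08314/0.066

t ≈ 46.7 days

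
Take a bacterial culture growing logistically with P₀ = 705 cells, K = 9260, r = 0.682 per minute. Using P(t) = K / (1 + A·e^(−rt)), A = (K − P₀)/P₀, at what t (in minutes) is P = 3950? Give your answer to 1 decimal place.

A = (9260 − 705)/705 = 12.13475
3950 = 9260/(1 + 12.13475·e^(−0.682t)) → 1 + 12.13475·e^(−0.682t) = 2.3443
e^(−0.682t) = 0.110781 → t = ln(9.02679)/0.682 = 2.2002/0.682

t ≈ 3.2 minutes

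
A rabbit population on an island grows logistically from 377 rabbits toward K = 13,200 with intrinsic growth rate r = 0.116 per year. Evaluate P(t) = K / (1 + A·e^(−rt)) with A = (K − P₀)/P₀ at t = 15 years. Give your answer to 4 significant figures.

≈ 1,894 rabbits

A = (13200 − 377)/377 = 34.01326
P(15) = 13200 / (1 + 34.01326·e^(−0.116·15)) = 13200 / (1 + 34.01326·0.17552)
= 13200 / 6.97002 ≈ 1893.82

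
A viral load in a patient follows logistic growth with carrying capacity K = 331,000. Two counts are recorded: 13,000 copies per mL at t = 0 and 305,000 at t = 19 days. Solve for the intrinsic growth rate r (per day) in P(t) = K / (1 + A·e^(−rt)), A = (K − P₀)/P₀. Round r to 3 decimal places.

r ≈ 0.298 per day

A = (331000 − 13000)/13000 = 24.46154
305000 = 331000/(1 + 24.46154·e^(−r·19)) → e^(−19r) = (1.08525 − 1)/24.46154 = 0.003485
r = −ln(0.003485)/19 = 5.65932/19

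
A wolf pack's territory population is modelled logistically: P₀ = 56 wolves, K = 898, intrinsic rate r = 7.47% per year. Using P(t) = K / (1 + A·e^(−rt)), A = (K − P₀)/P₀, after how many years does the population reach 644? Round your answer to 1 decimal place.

A = (898 − 56)/56 = 15.03571
644 = 898/(1 + 15.03571·e^(−0.0747t)) → 1 + 15.03571·e^(−0.0747t) = 1.39441
e^(−0.0747t) = 0.026232 → t = ln(38.12205)/0.0747 = 3.64079/0.0747

t ≈ 48.7 years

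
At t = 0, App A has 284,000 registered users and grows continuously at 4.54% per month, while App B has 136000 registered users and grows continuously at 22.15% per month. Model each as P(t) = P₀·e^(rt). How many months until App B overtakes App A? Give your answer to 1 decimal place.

t ≈ 4.2 months

284000·e^(0.0454t) = 136000·e^(0.2215t)
284000/136000 = e^((0.2215 − 0.0454)t) → ln(2.08824) = 0.1761·t
t = 0.73632 / 0.1761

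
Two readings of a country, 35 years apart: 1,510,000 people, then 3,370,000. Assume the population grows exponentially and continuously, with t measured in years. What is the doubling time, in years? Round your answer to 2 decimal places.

doubling time ≈ 30.22 years

r = ln(3370000/1510000) / 35 = ln(2.23179) / 35 ≈ 0.022937 per year
doubling time = ln 2 / |r| = 0.69315 / 0.022937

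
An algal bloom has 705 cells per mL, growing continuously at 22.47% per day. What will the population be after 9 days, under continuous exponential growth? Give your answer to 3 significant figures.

P(9) = 705 · e^(0.2247·9) = 705 · e^(2.0223)
= 705 · 7.55568 ≈ 5326.76

≈ 5,330 cells per mL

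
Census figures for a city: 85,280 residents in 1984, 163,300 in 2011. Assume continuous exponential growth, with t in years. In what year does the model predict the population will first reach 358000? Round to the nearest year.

year 2044

r = ln(163300/85280) / 27 = 0.64965/27 ≈ 0.024061 per year
t = ln(358000/85280) / r = 1.43459/0.024061 ≈ 59.62 years after 1984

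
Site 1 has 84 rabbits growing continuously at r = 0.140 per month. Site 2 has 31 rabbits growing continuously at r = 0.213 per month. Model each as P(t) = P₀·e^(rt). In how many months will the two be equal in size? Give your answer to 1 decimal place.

84·e^(0.14t) = 31·e^(0.213t)
84/31 = e^((0.213 − 0.14)t) → ln(2.70968) = 0.073·t
t = 0.99683 / 0.073

t ≈ 13.7 months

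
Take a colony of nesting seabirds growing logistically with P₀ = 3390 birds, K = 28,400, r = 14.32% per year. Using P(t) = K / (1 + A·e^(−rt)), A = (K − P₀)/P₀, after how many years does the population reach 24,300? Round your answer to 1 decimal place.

A = (28400 − 3390)/3390 = 7.37758
24300 = 28400/(1 + 7.37758·e^(−0.1432t)) → 1 + 7.37758·e^(−0.1432t) = 1.16872
e^(−0.1432t) = 0.02287 → t = ln(43.72566)/0.1432 = 3.77794/0.1432

t ≈ 26.4 years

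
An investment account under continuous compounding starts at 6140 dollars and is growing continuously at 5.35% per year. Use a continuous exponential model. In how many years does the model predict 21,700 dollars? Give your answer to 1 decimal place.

21700 = 6140 · e^(0.0535·t)
t = ln(21700/6140) / 0.0535 = ln(3.5342) / 0.0535 = 1.26249 / 0.0535

t ≈ 23.6 years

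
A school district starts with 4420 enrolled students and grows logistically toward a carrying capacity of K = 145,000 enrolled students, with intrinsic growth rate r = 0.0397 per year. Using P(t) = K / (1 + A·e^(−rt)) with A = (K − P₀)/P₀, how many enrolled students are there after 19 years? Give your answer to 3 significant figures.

≈ 9,090 enrolled students

A = (145000 − 4420)/4420 = 31.80543
P(19) = 145000 / (1 + 31.80543·e^(−0.0397·19)) = 145000 / (1 + 31.80543·0.47034)
= 145000 / 15.95936 ≈ 9085.58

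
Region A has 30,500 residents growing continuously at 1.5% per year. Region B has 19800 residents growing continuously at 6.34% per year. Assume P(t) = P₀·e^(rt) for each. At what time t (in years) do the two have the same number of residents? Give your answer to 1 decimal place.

t ≈ 8.9 years

30500·e^(0.015t) = 19800·e^(0.0634t)
30500/19800 = e^((0.0634 − 0.015)t) → ln(1.5404) = 0.0484·t
t = 0.43204 / 0.0484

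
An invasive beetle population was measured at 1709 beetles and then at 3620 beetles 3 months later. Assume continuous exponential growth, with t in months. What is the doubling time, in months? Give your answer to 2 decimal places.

doubling time ≈ 2.77 months

r = ln(3620/1709) / 3 = ln(2.1182) / 3 ≈ 0.250189 per month
doubling time = ln 2 / |r| = 0.69315 / 0.250189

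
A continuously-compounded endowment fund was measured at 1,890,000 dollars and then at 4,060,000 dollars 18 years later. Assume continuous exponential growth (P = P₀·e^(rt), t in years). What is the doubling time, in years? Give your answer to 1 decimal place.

r = ln(4060000/1890000) / 18 = ln(2.14815) / 18 ≈ 0.042478 per year
doubling time = ln 2 / |r| = 0.69315 / 0.042478

doubling time ≈ 16.3 years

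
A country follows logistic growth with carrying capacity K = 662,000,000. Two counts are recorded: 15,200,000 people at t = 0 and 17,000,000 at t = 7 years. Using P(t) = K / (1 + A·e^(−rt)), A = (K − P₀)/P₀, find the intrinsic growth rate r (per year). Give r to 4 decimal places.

r ≈ 0.0164 per year

A = (662000000 − 15200000)/15200000 = 42.55263
17000000 = 662000000/(1 + 42.55263·e^(−r·7)) → e^(−7r) = (38.94118 − 1)/42.55263 = 0.891629
r = −ln(0.891629)/7 = 0.1147/7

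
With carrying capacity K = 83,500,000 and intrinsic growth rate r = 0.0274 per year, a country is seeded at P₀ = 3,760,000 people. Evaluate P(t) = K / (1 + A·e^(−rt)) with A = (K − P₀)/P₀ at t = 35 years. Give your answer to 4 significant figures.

A = (83500000 − 3760000)/3760000 = 21.20745
P(35) = 83500000 / (1 + 21.20745·e^(−0.0274·35)) = 83500000 / (1 + 21.20745·0.383276)
= 83500000 / 9.1283 ≈ 9147372.07

≈ 9,147,000 people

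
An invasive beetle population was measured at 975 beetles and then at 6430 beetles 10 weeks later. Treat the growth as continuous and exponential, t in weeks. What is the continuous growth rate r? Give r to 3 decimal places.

6430 = 975 · e^(r·10)
e^(10r) = 6430/975 = 6.59487
r = ln(6.59487) / 10 = 1.88629 / 10

r ≈ 0.189 per week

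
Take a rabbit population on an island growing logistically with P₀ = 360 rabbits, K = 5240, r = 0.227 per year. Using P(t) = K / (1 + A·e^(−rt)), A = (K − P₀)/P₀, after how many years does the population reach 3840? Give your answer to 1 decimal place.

A = (5240 − 360)/360 = 13.55556
3840 = 5240/(1 + 13.55556·e^(−0.227t)) → 1 + 13.55556·e^(−0.227t) = 1.36458
e^(−0.227t) = 0.026895 → t = ln(37.18095)/0.227 = 3.6158/0.227

t ≈ 15.9 years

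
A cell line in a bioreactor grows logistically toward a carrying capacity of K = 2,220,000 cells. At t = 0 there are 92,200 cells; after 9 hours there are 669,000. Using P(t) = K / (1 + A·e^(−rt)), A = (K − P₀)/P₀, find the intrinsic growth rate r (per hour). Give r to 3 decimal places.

A = (2220000 − 92200)/92200 = 23.07809
669000 = 2220000/(1 + 23.07809·e^(−r·9)) → e^(−9r) = (3.31839 − 1)/23.07809 = 0.100458
r = −ln(0.100458)/9 = 2.29801/9

r ≈ 0.255 per hour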